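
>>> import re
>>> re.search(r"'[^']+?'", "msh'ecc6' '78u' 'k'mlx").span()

(3, 9)

Unlike `match`, `search` isn't anchored — it looks for the pattern anywhere in the string.
The match spans [3:9] → "'ecc6'".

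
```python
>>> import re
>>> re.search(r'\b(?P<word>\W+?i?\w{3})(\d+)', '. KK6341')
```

None

This matches a word boundary (`\b`, zero-width); then one or more of a non-word character (lazy), then optionally the literal 'i', then exactly 3 of a word character (captured as 'word'); then one or more of a digit (captured).
Here the pattern never matches, so the call returns None.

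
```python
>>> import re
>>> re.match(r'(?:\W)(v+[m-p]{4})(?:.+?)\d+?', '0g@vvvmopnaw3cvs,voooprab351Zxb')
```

None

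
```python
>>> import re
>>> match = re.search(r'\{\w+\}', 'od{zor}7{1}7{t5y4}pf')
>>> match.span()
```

(2, 7)

`re.search` scans for the first position where the pattern succeeds.
The match spans [2:7] → '{zor}'.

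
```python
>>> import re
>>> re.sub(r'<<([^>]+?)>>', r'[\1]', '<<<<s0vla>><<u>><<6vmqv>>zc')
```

'[<<s0vla][u][6vmqv]zc'

`\1` in the replacement pulls in group 1's text for each match.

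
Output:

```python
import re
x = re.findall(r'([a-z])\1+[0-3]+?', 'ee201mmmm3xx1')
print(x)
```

['e', 'm', 'x']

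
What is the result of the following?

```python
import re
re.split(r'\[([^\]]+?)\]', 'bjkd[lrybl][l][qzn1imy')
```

The group in the pattern means `split` returns the separators' captures alongside the pieces.

['bjkd', 'lrybl', '', 'l', '[qzn1imy']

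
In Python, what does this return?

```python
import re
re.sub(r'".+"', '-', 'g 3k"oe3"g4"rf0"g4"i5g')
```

Matches: at [4:19] → '"oe3"g4"rf0"g4"'.
Every occurrence is swapped for '-'.

'g 3k-i5g'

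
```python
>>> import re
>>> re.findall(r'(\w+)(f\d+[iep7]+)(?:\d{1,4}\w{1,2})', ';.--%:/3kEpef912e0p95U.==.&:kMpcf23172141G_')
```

[('3kEpe', 'f912e'), ('kMpc', 'f2317')]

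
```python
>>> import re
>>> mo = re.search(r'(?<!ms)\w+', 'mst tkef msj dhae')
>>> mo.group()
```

'mst'

The negative lookaround is zero-width — it rules out positions where the adjacent text would match, without consuming anything.
The match spans [0:3] → 'mst'.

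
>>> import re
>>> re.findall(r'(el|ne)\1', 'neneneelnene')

['ne', 'ne']

A backreference is literal: `\1` must see the identical characters the first group matched.
`findall` collects group 1 from each match (2 total).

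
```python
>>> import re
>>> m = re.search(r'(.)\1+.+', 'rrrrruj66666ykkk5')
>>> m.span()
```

After group 1 captures some text, `\1` only succeeds where that same text appears again.
`re.search` scans for the first position where the pattern succeeds.
The match spans [0:17] → 'rrrrruj66666ykkk5'.
Captured: group 1 = 'r'.

(0, 17)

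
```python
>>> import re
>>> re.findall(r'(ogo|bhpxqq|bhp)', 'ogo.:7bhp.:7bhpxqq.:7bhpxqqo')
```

['ogo', 'bhp', 'bhpxqq', 'bhpxqq']

The regex engine tests alternatives in the order written; an earlier branch that matches wins even if a later one would match more.
With a single group, `findall` returns only what that group captured — 4 items.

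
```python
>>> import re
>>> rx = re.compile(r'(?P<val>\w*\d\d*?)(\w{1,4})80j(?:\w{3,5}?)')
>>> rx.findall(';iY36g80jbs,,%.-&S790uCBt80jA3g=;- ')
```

Pattern: zero or more of a word character, then a digit, then zero or more of a digit (lazy) (captured as 'val'); then 1 to 4 of a word character (captured); then a literal '8', then the literal '0j'; then 3 to 5 of a word character (lazy) (non-capturing group).
Walking the string: at [17:31] match 'S790uCBt80jA3g', groups = ('S790', 'uCBt').
Multiple groups make `findall` return tuples — one 2-tuple for the one match.

[('S790', 'uCBt')]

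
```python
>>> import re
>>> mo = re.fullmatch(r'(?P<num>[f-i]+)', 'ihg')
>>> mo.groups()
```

The match spans [0:3] → 'ihg'.
Captured: group 1 = 'ihg'.

('ihg',)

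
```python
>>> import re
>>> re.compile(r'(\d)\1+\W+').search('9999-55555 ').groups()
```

('9',)

The match spans [0:5] → '9999-'.
Captured: group 1 = '9'.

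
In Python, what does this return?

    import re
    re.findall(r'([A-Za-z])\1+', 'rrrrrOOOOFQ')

['r', 'O']

After group 1 captures some text, `\1` only succeeds where that same text appears again.
With a single group, `findall` returns only what that group captured — 2 items.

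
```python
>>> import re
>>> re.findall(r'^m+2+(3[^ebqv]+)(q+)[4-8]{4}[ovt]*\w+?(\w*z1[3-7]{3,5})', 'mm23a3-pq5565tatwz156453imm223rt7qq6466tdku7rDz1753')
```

[('3a3-p', 'q', 'twz156453imm223rt7qq6466tdku7rDz1753')]

This matches anchored at the start of the string; then one or more of a literal 'm', then one or more of the literal '2'; then a literal '3', then one or more of any character except [ebqv] (captured); then one or more of a literal 'q' (captured); then exactly 4 of a character in [4-8], then zero or more of one of [ovt], then one or more of a word character (lazy); then zero or more of a word character, then the literal 'z1', then 3 to 5 of a character in [3-7] (captured).
Matches: at [0:51] match 'mm23a3-pq5565tatwz156453imm223rt7qq6466tdku7rDz1753', groups = ('3a3-p', 'q', 'twz156453imm223rt7qq6466tdku7rDz1753').
Multiple groups make `findall` return tuples — one 3-tuple for the one match.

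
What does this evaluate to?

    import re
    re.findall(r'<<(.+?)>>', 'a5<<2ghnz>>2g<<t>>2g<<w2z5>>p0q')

['2ghnz', 't', 'w2z5']

Matches: at [2:11] match '<<2ghnz>>', group 1 = '2ghnz'; at [13:18] match '<<t>>', group 1 = 't'; at [20:28] match '<<w2z5>>', group 1 = 'w2z5'.
With a single group, `findall` returns only what that group captured — 3 items.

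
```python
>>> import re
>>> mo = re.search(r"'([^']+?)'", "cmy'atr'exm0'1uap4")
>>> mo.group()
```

"'atr'"

`re.search` tries every starting position until one works.
The match spans [3:8] → "'atr'".
Captured: group 1 = 'atr'.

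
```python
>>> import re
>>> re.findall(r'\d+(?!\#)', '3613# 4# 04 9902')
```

['361', '04', '9902']

Because the assertion is negative and zero-width, positions next to the forbidden text are skipped.
Matches: at [0:3] → '361'; at [9:11] → '04'; at [12:16] → '9902'.
With no groups in the pattern, `findall` gives back each whole match — 3 here.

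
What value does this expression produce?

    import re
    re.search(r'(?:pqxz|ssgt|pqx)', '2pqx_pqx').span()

(1, 4)

The match spans [1:4] → 'pqx'.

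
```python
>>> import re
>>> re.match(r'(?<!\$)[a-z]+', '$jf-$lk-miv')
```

None

`re.match` won't scan ahead — the pattern has to work from the very first character.
Here the string doesn't start with a match, so the call returns None.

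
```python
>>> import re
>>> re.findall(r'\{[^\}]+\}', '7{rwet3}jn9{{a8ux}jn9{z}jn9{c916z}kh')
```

Walking the string: at [1:8] → '{rwet3}'; at [11:18] → '{{a8ux}'; at [21:24] → '{z}'; at [27:34] → '{c916z}'.
No capturing groups, so `findall` returns the 4 full match strings.

['{rwet3}', '{{a8ux}', '{z}', '{c916z}']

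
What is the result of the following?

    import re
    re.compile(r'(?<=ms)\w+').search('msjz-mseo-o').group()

'jz'

Lookahead/lookbehind check context without consuming it, so the matched span excludes the asserted characters.
The match spans [2:4] → 'jz'.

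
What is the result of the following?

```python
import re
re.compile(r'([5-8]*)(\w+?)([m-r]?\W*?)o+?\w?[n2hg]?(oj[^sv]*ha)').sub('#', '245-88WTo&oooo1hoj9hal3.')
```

This matches zero or more of a character in [5-8] (captured); then one or more of a word character (lazy) (captured); then optionally a character in [m-r], then zero or more of a non-word character (lazy) (captured); then one or more of a literal 'o' (lazy), then optionally a word character, then optionally one of [n2hg]; then the literal 'oj', then zero or more of any character except [sv], then the literal 'ha' (captured).
Matches: at [4:21] → '88WTo&oooo1hoj9ha'.
Every occurrence is swapped for '#'.

'245-#l3.'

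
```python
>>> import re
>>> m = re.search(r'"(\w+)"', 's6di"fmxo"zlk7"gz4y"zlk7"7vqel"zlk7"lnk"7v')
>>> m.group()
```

'"fmxo"'

The match spans [4:10] → '"fmxo"'.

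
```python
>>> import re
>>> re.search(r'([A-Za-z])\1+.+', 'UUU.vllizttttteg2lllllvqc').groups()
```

The match spans [0:25] → 'UUU.vllizttttteg2lllllvqc'.
Captured: group 1 = 'U'.

('U',)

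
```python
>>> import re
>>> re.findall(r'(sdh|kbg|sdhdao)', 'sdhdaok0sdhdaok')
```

['sdh', 'sdh']

Alternation tries branches left to right and keeps the first one that lets the overall match succeed at that position.
Walking the string: at [0:3] match 'sdh', group 1 = 'sdh'; at [8:11] match 'sdh', group 1 = 'sdh'.
`findall` collects group 1 from each match (2 total).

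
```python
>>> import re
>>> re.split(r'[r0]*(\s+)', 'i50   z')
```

Pattern: zero or more of one of [r0]; then one or more of whitespace (captured).
Matches to split on: at [2:6] → '0   '.
`re.split` interleaves the captured-group text with the surrounding fragments.

['i5', '   ', 'z']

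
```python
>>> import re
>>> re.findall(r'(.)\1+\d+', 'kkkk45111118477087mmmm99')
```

['k', 'm']

`\1` has to match the exact text group 1 already captured.
Matches: at [0:18] match 'kkkk45111118477087', group 1 = 'k'; at [18:24] match 'mmmm99', group 1 = 'm'.
One capturing group, so `findall` returns just the captured substring from each match — 2 in all.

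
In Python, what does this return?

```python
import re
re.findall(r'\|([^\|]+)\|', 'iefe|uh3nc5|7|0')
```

['uh3nc5']

Matches: at [4:12] match '|uh3nc5|', group 1 = 'uh3nc5'.
One capturing group, so `findall` returns just the captured substring from the one match — 1 in all.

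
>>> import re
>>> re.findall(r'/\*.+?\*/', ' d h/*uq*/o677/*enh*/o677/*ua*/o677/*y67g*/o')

A `+?`/`*?`/`{m,n}?` starts at its minimum and grows only as far as needed for what follows to match.
`findall` yields the raw match text (4 of them) because the pattern has no groups.

['/*uq*/', '/*enh*/', '/*ua*/', '/*y67g*/']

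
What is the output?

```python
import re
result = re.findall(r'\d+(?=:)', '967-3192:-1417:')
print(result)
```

The lookaround is zero-width — it requires the adjacent text to match without consuming it, so the asserted text isn't part of the match.
Walking the string: at [4:8] → '3192'; at [10:14] → '1417'.
Since nothing is captured, `findall` lists the 2 matched substrings directly.

['3192', '1417']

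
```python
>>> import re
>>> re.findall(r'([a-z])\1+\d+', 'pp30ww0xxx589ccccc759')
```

['p', 'w', 'x', 'c']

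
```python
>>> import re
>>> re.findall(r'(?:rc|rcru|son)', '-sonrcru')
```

Alternation isn't longest-match — the leftmost alternative that fits at this position is chosen.
Walking the string: at [1:4] → 'son'; at [4:6] → 'rc'.
With no groups in the pattern, `findall` gives back each whole match — 2 here.

['son', 'rc']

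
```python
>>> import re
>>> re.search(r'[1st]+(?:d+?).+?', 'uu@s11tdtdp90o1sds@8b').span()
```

With the lazy modifier that quantifier settles for the fewest repetitions that let the rest of the pattern succeed (the atoms after it are unaffected and can still be greedy).
The match spans [3:9] → 's11tdt'.

(3, 9)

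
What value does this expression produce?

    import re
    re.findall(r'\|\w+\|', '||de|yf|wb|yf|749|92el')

['|de|', '|wb|', '|749|']

Since nothing is captured, `findall` lists the 3 matched substrings directly.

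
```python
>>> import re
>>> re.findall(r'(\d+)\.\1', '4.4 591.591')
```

['4', '591']

After group 1 captures some text, `\1` only succeeds where that same text appears again.
Because there's exactly one group, `findall` drops the full match and keeps group 1 from each hit.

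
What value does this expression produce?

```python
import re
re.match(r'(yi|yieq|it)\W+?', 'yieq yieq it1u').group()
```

`re.match` only tries the pattern at the start of the string.
The match spans [0:5] → 'yieq '.
Captured: group 1 = 'yieq'.

'yieq '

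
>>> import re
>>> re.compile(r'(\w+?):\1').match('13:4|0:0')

None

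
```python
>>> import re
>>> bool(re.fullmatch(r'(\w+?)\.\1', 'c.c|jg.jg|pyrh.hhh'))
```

A backreference is literal: `\1` must see the identical characters the first group matched.
`re.fullmatch` requires the pattern to consume the entire string.
Here the string isn't matched end-to-end, so the call returns None, and `bool(None)` is False.

False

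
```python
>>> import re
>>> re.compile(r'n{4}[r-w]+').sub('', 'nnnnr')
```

''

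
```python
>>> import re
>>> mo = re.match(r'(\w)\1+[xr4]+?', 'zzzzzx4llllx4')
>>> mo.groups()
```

('z',)

The match spans [0:6] → 'zzzzzx'.
Captured: group 1 = 'z'.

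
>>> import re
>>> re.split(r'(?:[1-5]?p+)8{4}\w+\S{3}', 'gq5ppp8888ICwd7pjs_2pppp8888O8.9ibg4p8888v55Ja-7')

['gq', 'bg', '']

`split` removes every match and returns the 3 fragments in between.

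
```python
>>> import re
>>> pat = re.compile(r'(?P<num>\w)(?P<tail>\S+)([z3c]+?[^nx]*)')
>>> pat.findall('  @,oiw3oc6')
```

Multiple groups make `findall` return tuples — one 3-tuple for the one match.

[('o', 'iw3o', 'c6')]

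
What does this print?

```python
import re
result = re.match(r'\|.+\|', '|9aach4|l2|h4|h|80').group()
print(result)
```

`re.match` won't scan ahead — the pattern has to work from the very first character.
The match spans [0:16] → '|9aach4|l2|h4|h|'.

|9aach4|l2|h4|h|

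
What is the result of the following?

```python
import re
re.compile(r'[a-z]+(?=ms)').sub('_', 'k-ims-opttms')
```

'k-_ms-_ms'

The lookaround is zero-width — it requires the adjacent text to match without consuming it, so the asserted text isn't part of the match.
Every occurrence is swapped for '_'.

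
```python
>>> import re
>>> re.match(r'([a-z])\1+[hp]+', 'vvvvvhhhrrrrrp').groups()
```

A backreference is literal: `\1` must see the identical characters the first group matched.
`match` is anchored at position 0; if the pattern doesn't fit there, it returns None.
The match spans [0:8] → 'vvvvvhhh'.
Captured: group 1 = 'v'.

('v',)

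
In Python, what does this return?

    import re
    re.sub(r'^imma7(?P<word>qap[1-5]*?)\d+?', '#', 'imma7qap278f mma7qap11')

Pattern: anchored at the start of the string; then the literal 'imm', then the literal 'a7'; then the literal 'qap', then zero or more of a character in [1-5] (lazy) (captured as 'word'); then one or more of a digit (lazy).
`sub` substitutes '#' at each match site.

'#78f mma7qap11'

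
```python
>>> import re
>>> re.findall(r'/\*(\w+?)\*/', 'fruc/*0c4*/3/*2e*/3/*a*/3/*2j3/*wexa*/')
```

Scanning left to right: at [4:11] match '/*0c4*/', group 1 = '0c4'; at [12:18] match '/*2e*/', group 1 = '2e'; at [19:24] match '/*a*/', group 1 = 'a'; at [30:38] match '/*wexa*/', group 1 = 'wexa'.
Because there's exactly one group, `findall` drops the full match and keeps group 1 from each hit.

['0c4', '2e', 'a', 'wexa']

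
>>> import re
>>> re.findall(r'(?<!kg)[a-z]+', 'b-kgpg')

['b', 'kgpg']

A negative assertion filters positions out without eating any characters.
`findall` yields the raw match text (2 of them) because the pattern has no groups.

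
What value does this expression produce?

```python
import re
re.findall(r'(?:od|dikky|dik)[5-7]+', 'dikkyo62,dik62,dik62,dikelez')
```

['dik6', 'dik6']

With no groups in the pattern, `findall` gives back each whole match — 2 here.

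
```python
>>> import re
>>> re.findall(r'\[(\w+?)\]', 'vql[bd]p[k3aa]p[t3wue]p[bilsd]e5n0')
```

['bd', 'k3aa', 't3wue', 'bilsd']

Because there's exactly one group, `findall` drops the full match and keeps group 1 from each hit.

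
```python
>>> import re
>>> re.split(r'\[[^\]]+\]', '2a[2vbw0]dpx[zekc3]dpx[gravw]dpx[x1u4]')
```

['2a', 'dpx', 'dpx', 'dpx', '']

Splitting on the pattern gives 5 pieces.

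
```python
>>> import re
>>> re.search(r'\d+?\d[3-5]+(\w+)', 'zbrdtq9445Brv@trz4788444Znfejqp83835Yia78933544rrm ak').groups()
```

The match spans [6:13] → '9445Brv'.
Captured: group 1 = 'Brv'.

('Brv',)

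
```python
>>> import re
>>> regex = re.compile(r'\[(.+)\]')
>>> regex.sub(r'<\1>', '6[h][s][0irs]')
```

'6<h][s][0irs>'

Matches: at [1:13] → '[h][s][0irs]'.
The replacement refers to a captured group, so each match is rewritten using its own captured text.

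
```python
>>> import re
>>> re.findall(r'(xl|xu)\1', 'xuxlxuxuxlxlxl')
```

['xu', 'xl']

`\1` is not a pattern — it's the concrete string captured by group 1, re-applied verbatim.
Matches: at [4:8] match 'xuxu', group 1 = 'xu'; at [8:12] match 'xlxl', group 1 = 'xl'.
`findall` collects group 1 from each match (2 total).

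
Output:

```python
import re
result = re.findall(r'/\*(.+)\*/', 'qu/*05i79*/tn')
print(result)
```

With a single group, `findall` returns only what that group captured — 1 item.

['05i79']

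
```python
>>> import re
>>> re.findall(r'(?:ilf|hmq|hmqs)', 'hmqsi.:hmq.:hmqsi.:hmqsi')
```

['hmq', 'hmq', 'hmq', 'hmq']

Branches in `(...|...)` are attempted left-to-right; the first branch that allows the whole pattern to succeed is taken.
Walking the string: at [0:3] → 'hmq'; at [7:10] → 'hmq'; at [12:15] → 'hmq'; at [19:22] → 'hmq'.
Since nothing is captured, `findall` lists the 4 matched substrings directly.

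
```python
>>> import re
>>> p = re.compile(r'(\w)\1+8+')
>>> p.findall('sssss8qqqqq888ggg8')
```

['s', 'q', 'g']

A backreference is literal: `\1` must see the identical characters the first group matched.
One capturing group, so `findall` returns just the captured substring from each match — 3 in all.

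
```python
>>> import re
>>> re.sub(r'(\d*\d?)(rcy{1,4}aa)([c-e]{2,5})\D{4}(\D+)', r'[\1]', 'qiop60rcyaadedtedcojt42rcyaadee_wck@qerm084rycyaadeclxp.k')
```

Pattern: zero or more of a digit, then optionally a digit (captured); then the literal 'rc', then 1 to 4 of a literal 'y', then the literal 'aa' (captured); then 2 to 5 of a character in [c-e] (captured); then exactly 4 of a non-digit; then one or more of a non-digit (captured).
Matches: at [4:21] → '60rcyaadedtedcojt'; at [21:40] → '42rcyaadee_wck@qerm'.
The replacement refers to a captured group, so each match is rewritten using its own captured text.

'qiop[60][42]084rycyaadeclxp.k'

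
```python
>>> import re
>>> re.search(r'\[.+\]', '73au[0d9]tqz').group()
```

'[0d9]'

The match spans [4:9] → '[0d9]'.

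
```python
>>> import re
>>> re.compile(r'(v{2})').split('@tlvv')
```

The pattern matches exactly 2 of a literal 'v' (captured).
Matches to split on: at [3:5] → 'vv'.
Because the pattern has a capturing group, `split` also inserts each captured text between the pieces.

['@tl', 'vv', '']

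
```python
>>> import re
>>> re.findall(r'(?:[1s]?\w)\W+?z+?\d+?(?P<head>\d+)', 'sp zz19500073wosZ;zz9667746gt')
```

['9500073', '667746']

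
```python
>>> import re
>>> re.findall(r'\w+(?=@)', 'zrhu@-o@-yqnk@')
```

The lookaround is zero-width — it requires the adjacent text to match without consuming it, so the asserted text isn't part of the match.
Matches: at [0:4] → 'zrhu'; at [6:7] → 'o'; at [9:13] → 'yqnk'.
Since nothing is captured, `findall` lists the 3 matched substrings directly.

['zrhu', 'o', 'yqnk']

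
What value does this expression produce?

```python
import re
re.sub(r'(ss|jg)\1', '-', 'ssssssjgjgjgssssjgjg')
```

'-ss-jg--'

After group 1 captures some text, `\1` only succeeds where that same text appears again.
`sub` substitutes '-' at each match site.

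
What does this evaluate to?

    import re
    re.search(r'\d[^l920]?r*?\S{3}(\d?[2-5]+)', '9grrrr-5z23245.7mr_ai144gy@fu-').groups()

This matches a digit, then optionally any character except [l920]; then zero or more of the literal 'r' (lazy), then exactly 3 of a non-whitespace character; then optionally a digit, then one or more of a character in [2-5] (captured).
Lazy quantifiers expand one character at a time until the remainder of the pattern can match.
Unlike `match`, `search` isn't anchored — it looks for the pattern anywhere in the string.
The match spans [0:8] → '9grrrr-5'.
Captured: group 1 = '5'.

('5',)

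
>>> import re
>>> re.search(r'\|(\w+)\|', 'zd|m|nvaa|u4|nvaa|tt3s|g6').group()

'|m|'

The match spans [2:5] → '|m|'.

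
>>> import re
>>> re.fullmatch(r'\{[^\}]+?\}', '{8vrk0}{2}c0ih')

`re.fullmatch` is like wrapping the pattern in `^…$` (in single-line mode).
Here the string isn't matched end-to-end, so the call returns None.

None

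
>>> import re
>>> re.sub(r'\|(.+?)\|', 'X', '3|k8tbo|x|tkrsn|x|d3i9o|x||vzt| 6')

'3XxXxXxX 6'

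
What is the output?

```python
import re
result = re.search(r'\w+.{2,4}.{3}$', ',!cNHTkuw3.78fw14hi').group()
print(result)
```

78fw14hi

The match spans [11:19] → '78fw14hi'.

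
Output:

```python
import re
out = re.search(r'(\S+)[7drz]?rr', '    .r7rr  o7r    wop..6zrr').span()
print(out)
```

This matches one or more of a non-whitespace character (captured); then optionally one of [7drz], then the literal 'rr'.
Unlike `match`, `search` isn't anchored — it looks for the pattern anywhere in the string.
The match spans [4:9] → '.r7rr'.
Captured: group 1 = '.r7'.

(4, 9)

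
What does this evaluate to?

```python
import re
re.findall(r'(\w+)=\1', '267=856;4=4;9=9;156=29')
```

['4', '9']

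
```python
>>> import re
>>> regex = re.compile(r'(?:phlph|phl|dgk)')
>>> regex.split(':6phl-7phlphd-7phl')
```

[':6', '-7', 'd-7', '']

Alternation isn't longest-match — the leftmost alternative that fits at this position is chosen.
Splitting on the pattern gives 4 pieces.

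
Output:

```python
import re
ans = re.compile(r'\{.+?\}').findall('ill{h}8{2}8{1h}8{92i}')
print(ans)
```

A `+?`/`*?`/`{m,n}?` starts at its minimum and grows only as far as needed for what follows to match.
Matches: at [3:6] → '{h}'; at [7:10] → '{2}'; at [11:15] → '{1h}'; at [16:21] → '{92i}'.
No capturing groups, so `findall` returns the 4 full match strings.

['{h}', '{2}', '{1h}', '{92i}']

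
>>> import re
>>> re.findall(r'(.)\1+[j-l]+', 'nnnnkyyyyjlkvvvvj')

['n', 'y', 'v']

A backreference is literal: `\1` must see the identical characters the first group matched.
Matches: at [0:5] match 'nnnnk', group 1 = 'n'; at [5:12] match 'yyyyjlk', group 1 = 'y'; at [12:17] match 'vvvvj', group 1 = 'v'.
`findall` collects group 1 from each match (3 total).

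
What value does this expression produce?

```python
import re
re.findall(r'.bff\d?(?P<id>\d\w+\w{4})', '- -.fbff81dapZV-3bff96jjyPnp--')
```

Pattern: any character, then the literal 'bff', then optionally a digit; then a digit, then one or more of a word character, then exactly 4 of a word character (captured as 'id').
Walking the string: at [4:15] match 'fbff81dapZV', group 1 = '1dapZV'; at [16:28] match '3bff96jjyPnp', group 1 = '6jjyPnp'.
`findall` collects group 1 from each match (2 total).

['1dapZV', '6jjyPnp']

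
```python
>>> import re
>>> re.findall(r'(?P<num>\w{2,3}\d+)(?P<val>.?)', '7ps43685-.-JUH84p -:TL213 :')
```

[('7ps43685', '-'), ('JUH84', 'p'), ('TL213', ' ')]

The pattern matches 2 to 3 of a word character, then one or more of a digit (captured as 'num'); then optionally any character (captured as 'val').
`findall` packs the 2 group values into a tuple for every match.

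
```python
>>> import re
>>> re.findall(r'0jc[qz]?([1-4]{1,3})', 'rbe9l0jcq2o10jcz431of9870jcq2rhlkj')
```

One capturing group, so `findall` returns just the captured substring from each match — 3 in all.

['2', '431', '2']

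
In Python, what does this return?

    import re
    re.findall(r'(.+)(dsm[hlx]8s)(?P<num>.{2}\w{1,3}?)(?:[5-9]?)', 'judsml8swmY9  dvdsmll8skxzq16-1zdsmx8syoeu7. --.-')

Pattern: one or more of any character (captured); then the literal 'dsm', then one of [hlx], then the literal '8s' (captured); then exactly 2 of any character, then 1 to 3 of a word character (lazy) (captured as 'num'); then optionally a character in [5-9] (non-capturing group).
Lazy quantifiers expand one character at a time until the remainder of the pattern can match.
Matches: at [0:41] match 'judsml8swmY9  dvdsmll8skxzq16-1zdsmx8syoe', groups = ('judsml8swmY9  dvdsmll8skxzq16-1z', 'dsmx8s', 'yoe').
`findall` packs the 3 group values into a tuple for every match.

[('judsml8swmY9  dvdsmll8skxzq16-1z', 'dsmx8s', 'yoe')]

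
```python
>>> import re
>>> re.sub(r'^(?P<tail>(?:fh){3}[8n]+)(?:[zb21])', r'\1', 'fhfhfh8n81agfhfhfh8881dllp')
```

`\1` in the replacement pulls in group 1's text for each match.

'fhfhfh8n8agfhfhfh8881dllp'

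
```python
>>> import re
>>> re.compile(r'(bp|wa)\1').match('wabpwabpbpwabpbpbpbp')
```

`\1` has to match the exact text group 1 already captured.
`re.match` only tries the pattern at the start of the string.
Here the string doesn't start with a match, so the call returns None.

None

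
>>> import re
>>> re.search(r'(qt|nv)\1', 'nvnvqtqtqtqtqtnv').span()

(0, 4)

A backreference is literal: `\1` must see the identical characters the first group matched.
`re.search` scans for the first position where the pattern succeeds.
The match spans [0:4] → 'nvnv'.
Captured: group 1 = 'nv'.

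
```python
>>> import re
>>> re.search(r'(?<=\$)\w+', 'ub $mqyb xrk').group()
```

The `(?=…)`/`(?<=…)` assertion just peeks at neighbouring text; it doesn't advance the match position.
`re.search` tries every starting position until one works.
The match spans [4:8] → 'mqyb'.

'mqyb'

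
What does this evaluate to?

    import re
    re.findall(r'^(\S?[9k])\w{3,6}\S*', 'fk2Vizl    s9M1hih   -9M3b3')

Pattern: anchored at the start of the string; then optionally a non-whitespace character, then one of [9k] (captured); then 3 to 6 of a word character, then zero or more of a non-whitespace character.
`findall` collects group 1 from the one match (1 total).

['fk']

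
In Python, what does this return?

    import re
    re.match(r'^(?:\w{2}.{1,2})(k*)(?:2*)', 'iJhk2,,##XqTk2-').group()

`match` is anchored at position 0; if the pattern doesn't fit there, it returns None.
The match spans [0:5] → 'iJhk2'.

'iJhk2'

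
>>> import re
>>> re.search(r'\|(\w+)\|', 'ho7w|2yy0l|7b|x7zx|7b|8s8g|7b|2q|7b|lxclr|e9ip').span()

(4, 11)

`search` walks the string left to right and returns the first match it finds.
The match spans [4:11] → '|2yy0l|'.
Captured: group 1 = '2yy0l'.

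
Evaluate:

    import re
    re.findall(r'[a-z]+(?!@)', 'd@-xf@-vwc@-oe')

['x', 'vw', 'oe']

A negative assertion filters positions out without eating any characters.
Since nothing is captured, `findall` lists the 3 matched substrings directly.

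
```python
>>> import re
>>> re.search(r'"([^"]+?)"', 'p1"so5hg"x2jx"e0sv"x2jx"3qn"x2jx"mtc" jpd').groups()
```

`re.search` tries every starting position until one works.
The match spans [2:9] → '"so5hg"'.
Captured: group 1 = 'so5hg'.

('so5hg',)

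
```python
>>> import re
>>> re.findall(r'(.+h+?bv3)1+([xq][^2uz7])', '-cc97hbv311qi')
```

Pattern: one or more of any character, then one or more of a literal 'h' (lazy), then the literal 'bv3' (captured); then one or more of a literal '1'; then one of [xq], then any character except [2uz7] (captured).
`findall` packs the 2 group values into a tuple for every match.

[('-cc97hbv3', 'qi')]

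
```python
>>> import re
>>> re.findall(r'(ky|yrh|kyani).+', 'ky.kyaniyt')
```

Because there's exactly one group, `findall` drops the full match and keeps group 1 from the one hit.

['ky']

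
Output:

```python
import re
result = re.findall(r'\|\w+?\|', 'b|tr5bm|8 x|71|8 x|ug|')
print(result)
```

['|tr5bm|', '|71|', '|ug|']

Walking the string: at [1:8] → '|tr5bm|'; at [11:15] → '|71|'; at [18:22] → '|ug|'.
Since nothing is captured, `findall` lists the 3 matched substrings directly.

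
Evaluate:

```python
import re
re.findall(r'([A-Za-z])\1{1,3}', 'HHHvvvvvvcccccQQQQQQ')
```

After group 1 captures some text, `\1` only succeeds where that same text appears again.
With a single group, `findall` returns only what that group captured — 6 items.

['H', 'v', 'v', 'c', 'Q', 'Q']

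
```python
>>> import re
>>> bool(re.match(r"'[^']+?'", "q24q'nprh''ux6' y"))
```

`re.match` won't scan ahead — the pattern has to work from the very first character.
Here the pattern fails at index 0, so the call returns None, and `bool(None)` is False.

False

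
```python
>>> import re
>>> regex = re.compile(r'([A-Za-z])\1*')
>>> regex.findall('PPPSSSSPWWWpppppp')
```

The backreference `\1` re-matches whatever the first group consumed, character for character.
`findall` collects group 1 from each match (5 total).

['P', 'S', 'P', 'W', 'p']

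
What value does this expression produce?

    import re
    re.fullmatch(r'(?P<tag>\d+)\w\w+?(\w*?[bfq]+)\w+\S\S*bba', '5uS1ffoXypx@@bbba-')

None

The pattern matches one or more of a digit (captured as 'tag'); then a word character, then one or more of a word character (lazy); then zero or more of a word character (lazy), then one or more of one of [bfq] (captured); then one or more of a word character, then a non-whitespace character; then zero or more of a non-whitespace character, then the literal 'bba'.
`re.fullmatch` is like wrapping the pattern in `^…$` (in single-line mode).
Here there's no way to consume every character, so the call returns None.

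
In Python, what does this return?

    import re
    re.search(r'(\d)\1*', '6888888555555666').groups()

('6',)

The match spans [0:1] → '6'.
Captured: group 1 = '6'.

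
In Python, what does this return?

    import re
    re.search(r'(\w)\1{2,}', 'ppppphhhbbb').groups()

('p',)

The backreference `\1` re-matches whatever the first group consumed, character for character.
`re.search` tries every starting position until one works.
The match spans [0:5] → 'ppppp'.
Captured: group 1 = 'p'.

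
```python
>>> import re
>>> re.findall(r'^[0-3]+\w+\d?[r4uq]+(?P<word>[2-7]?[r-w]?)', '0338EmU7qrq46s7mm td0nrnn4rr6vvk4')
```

['6s']

Pattern: anchored at the start of the string; then one or more of a character in [0-3]; then one or more of a word character, then optionally a digit, then one or more of one of [r4uq]; then optionally a character in [2-7], then optionally a character in [r-w] (captured as 'word').
Walking the string: at [0:14] match '0338EmU7qrq46s', group 1 = '6s'.
One capturing group, so `findall` returns just the captured substring from the one match — 1 in all.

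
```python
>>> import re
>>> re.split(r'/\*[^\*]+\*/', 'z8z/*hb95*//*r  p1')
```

Matches to split on: at [3:11] → '/*hb95*/'.
Each match becomes a cut point; 2 segments remain.

['z8z', '/*r  p1']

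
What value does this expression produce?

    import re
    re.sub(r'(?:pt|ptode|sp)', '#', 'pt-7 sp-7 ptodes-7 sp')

'#-7 #-7 #odes-7 #'

Alternation isn't longest-match — the leftmost alternative that fits at this position is chosen.
`sub` substitutes '#' at each match site.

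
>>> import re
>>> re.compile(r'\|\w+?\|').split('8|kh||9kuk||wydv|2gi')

Matches to split on: at [1:5] → '|kh|'; at [5:11] → '|9kuk|'; at [11:17] → '|wydv|'.
Each match becomes a cut point; 4 segments remain.

['8', '', '', '2gi']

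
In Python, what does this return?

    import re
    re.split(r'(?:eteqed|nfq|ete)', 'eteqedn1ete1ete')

Alternation tries branches left to right and keeps the first one that lets the overall match succeed at that position.
Matches to split on: at [0:6] → 'eteqed'; at [8:11] → 'ete'; at [12:15] → 'ete'.
Each match becomes a cut point; 4 segments remain.

['', 'n1', '1', '']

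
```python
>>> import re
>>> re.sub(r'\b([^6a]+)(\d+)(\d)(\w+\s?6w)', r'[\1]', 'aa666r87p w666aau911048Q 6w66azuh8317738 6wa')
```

The pattern matches a word boundary (`\b`, zero-width); then one or more of any character except [6a] (captured); then one or more of a digit (captured); then a digit (captured); then one or more of a word character, then optionally whitespace, then the literal '6w' (captured).
Matches: at [9:27] → ' w666aau911048Q 6w'.
Each match is replaced using the text its own group 1 captured.

'aa666r87p[ w]66azuh8317738 6wa'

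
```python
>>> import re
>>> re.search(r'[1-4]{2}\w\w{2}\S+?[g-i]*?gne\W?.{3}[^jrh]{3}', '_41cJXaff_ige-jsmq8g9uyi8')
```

Here no position works, so the call returns None.

None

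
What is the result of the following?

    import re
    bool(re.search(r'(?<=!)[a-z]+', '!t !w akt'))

The `(?=…)`/`(?<=…)` assertion just peeks at neighbouring text; it doesn't advance the match position.
The match spans [1:2] → 't'.

True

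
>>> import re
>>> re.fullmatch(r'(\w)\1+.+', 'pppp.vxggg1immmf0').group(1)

'p'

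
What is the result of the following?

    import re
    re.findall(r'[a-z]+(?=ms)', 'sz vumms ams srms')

Lookahead/lookbehind check context without consuming it, so the matched span excludes the asserted characters.
Matches: at [3:6] → 'vum'; at [9:10] → 'a'; at [13:15] → 'sr'.
With no groups in the pattern, `findall` gives back each whole match — 3 here.

['vum', 'a', 'sr']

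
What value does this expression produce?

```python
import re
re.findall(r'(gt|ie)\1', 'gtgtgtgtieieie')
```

`\1` is not a pattern — it's the concrete string captured by group 1, re-applied verbatim.
Matches: at [0:4] match 'gtgt', group 1 = 'gt'; at [4:8] match 'gtgt', group 1 = 'gt'; at [8:12] match 'ieie', group 1 = 'ie'.
`findall` collects group 1 from each match (3 total).

['gt', 'gt', 'ie']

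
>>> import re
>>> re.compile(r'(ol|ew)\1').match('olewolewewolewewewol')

None

After group 1 captures some text, `\1` only succeeds where that same text appears again.
`re.match` only tries the pattern at the start of the string.
Here the pattern fails at index 0, so the call returns None.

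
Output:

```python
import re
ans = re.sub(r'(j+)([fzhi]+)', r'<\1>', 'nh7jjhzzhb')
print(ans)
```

nh7<jj>b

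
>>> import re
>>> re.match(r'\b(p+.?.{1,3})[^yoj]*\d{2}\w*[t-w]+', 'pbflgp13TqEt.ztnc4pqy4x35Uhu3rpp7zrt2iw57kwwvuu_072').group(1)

'pbflg'

The match spans [0:12] → 'pbflgp13TqEt'.
Captured: group 1 = 'pbflg'.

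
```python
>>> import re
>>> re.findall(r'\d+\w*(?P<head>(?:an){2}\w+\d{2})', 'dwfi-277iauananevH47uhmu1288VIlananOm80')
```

['ananOm80']

The pattern matches one or more of a digit, then zero or more of a word character; then the literal 'an' repeated 2 times, then one or more of a word character, then exactly 2 of a digit (captured as 'head').
Because there's exactly one group, `findall` drops the full match and keeps group 1 from the one hit.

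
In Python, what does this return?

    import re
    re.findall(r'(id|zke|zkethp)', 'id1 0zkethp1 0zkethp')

['id', 'zke', 'zke']

Alternation isn't longest-match — the leftmost alternative that fits at this position is chosen.
Walking the string: at [0:2] match 'id', group 1 = 'id'; at [5:8] match 'zke', group 1 = 'zke'; at [14:17] match 'zke', group 1 = 'zke'.
`findall` collects group 1 from each match (3 total).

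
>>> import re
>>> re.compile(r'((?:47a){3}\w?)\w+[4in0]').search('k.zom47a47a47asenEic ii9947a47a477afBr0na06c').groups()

The pattern matches the literal '47a' repeated 3 times, then optionally a word character (captured); then one or more of a word character, then one of [4in0].
`search` walks the string left to right and returns the first match it finds.
The match spans [5:19] → '47a47a47asenEi'.
Captured: group 1 = '47a47a47as'.

('47a47a47as',)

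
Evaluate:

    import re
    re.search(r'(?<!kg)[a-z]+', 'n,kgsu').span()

(0, 1)

The negative lookahead/lookbehind blocks any match where the forbidden context is present.
`search` walks the string left to right and returns the first match it finds.
The match spans [0:1] → 'n'.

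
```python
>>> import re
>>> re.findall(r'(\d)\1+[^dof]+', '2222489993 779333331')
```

['2']

The backreference `\1` re-matches whatever the first group consumed, character for character.
Matches: at [0:20] match '2222489993 779333331', group 1 = '2'.
`findall` collects group 1 from the one match (1 total).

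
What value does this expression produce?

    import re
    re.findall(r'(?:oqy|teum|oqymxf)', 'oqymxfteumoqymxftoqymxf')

['oqy', 'teum', 'oqy', 'oqy']

Branches in `(...|...)` are attempted left-to-right; the first branch that allows the whole pattern to succeed is taken.
Matches: at [0:3] → 'oqy'; at [6:10] → 'teum'; at [10:13] → 'oqy'; at [17:20] → 'oqy'.
No capturing groups, so `findall` returns the 4 full match strings.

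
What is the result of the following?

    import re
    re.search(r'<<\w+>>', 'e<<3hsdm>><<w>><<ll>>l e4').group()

The match spans [1:10] → '<<3hsdm>>'.

'<<3hsdm>>'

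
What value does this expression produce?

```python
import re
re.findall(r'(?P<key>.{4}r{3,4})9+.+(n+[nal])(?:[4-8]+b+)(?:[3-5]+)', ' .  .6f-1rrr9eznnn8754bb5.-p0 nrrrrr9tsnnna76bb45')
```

Multiple groups make `findall` return tuples — one 2-tuple for the one match.

[('6f-1rrr', 'na')]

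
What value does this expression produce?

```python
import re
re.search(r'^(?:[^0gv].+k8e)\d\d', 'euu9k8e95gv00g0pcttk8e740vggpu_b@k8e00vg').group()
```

'euu9k8e95gv00g0pcttk8e740vggpu_b@k8e00'

The pattern matches anchored at the start of the string; then any character except [0gv], then one or more of any character, then the literal 'k8e' (non-capturing group); then a digit, then a digit.
`re.search` scans for the first position where the pattern succeeds.
The match spans [0:38] → 'euu9k8e95gv00g0pcttk8e740vggpu_b@k8e00'.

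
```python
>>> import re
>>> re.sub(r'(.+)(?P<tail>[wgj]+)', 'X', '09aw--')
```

This matches one or more of any character (captured); then one or more of one of [wgj] (captured as 'tail').
Matches: at [0:4] → '09aw'.
Every occurrence is swapped for 'X'.

'X--'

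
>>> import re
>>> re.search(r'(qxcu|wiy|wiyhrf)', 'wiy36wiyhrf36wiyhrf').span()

(0, 3)

Unlike `match`, `search` isn't anchored — it looks for the pattern anywhere in the string.
The match spans [0:3] → 'wiy'.
Captured: group 1 = 'wiy'.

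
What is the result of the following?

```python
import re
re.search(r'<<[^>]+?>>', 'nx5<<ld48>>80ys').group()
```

'<<ld48>>'

The match spans [3:11] → '<<ld48>>'.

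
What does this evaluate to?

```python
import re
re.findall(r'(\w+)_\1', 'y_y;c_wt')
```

`\1` has to match the exact text group 1 already captured.
Because there's exactly one group, `findall` drops the full match and keeps group 1 from the one hit.

['y']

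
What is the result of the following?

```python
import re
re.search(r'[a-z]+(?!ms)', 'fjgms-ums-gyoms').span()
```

(0, 5)

`(?!…)`/`(?<!…)` only lets a position through if the neighbouring text does NOT match; no characters are consumed.
`re.search` scans for the first position where the pattern succeeds.
The match spans [0:5] → 'fjgms'.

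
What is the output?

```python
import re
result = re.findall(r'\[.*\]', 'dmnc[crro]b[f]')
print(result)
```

Since nothing is captured, `findall` lists the 1 matched substring directly.

['[crro]b[f]']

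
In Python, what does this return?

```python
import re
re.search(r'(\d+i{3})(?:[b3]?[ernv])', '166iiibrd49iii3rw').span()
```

(0, 8)

The match spans [0:8] → '166iiibr'.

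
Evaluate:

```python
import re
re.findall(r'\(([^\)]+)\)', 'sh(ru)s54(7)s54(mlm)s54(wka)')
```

['ru', '7', 'mlm', 'wka']

One capturing group, so `findall` returns just the captured substring from each match — 4 in all.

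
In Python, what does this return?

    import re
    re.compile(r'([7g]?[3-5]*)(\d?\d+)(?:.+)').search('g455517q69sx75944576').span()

This matches optionally one of [7g], then zero or more of a character in [3-5] (captured); then optionally a digit, then one or more of a digit (captured); then one or more of any character (non-capturing group).
`search` walks the string left to right and returns the first match it finds.
The match spans [0:20] → 'g455517q69sx75944576'.
Captured: group 1 = 'g4555', group 2 = '17'.

(0, 20)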